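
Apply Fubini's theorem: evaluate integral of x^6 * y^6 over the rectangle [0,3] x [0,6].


By Fubini's theorem, the double integral factors as a product of single integrals:
Step 1: integral_0^3 x^6 dx = [x^7/7] from 0 to 3
     = 3^7/7 = 312.428571
Step 2: integral_0^6 y^6 dy = [y^7/7] from 0 to 6
     = 6^7/7 = 39990.857143
Step 3: Double integral = 312.428571 * 39990.857143 = 1.249429e+07


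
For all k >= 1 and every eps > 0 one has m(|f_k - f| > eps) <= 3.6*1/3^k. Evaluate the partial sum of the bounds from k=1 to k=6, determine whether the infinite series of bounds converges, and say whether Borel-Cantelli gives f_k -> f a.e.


Step 1: List the terms 3.6*1/3^k for k = 1 to 6:
  k=1: 1.2
  k=2: 0.4
  k=3: 0.133333
  k=4: 0.044444
  k=5: 0.014815
  k=6: 0.004938
Step 2: Partial sum = 1.2 + 0.4 + 0.133333 + 0.044444 + 0.014815 + 0.004938
     = 1.797531
Step 3: The full series sum_(k>=1) 3.6*1/3^k converges (geometric series with ratio 1/3 < 1; a constant multiple of a convergent series converges).
Step 4: Fix eps > 0. Since sum_k m(|f_k - f| > eps) < infinity, the Borel-Cantelli lemma gives
        m(limsup_k {|f_k - f| > eps}) = 0, i.e. for a.e. x, |f_k(x) - f(x)| <= eps for all large k.
        Applying this with eps = 1/j for j = 1, 2, ... and intersecting the countably many full-measure sets,
        for a.e. x we get limsup_k |f_k(x) - f(x)| <= 1/j for every j, hence f_k -> f almost everywhere.
Conclusion: series converges; Borel-Cantelli yields f_k -> f a.e.


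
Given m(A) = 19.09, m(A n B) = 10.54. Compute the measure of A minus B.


m(A \ B) = m(A) - m(A n B)
= 19.09 - 10.54
= 8.55


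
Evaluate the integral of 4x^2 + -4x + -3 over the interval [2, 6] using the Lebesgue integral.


The Lebesgue integral of a Riemann-integrable function agrees with the Riemann integral.
Antiderivative F(x) = (4/3)x^3 + (-4/2)x^2 + -3x
F(6) = (4/3)*6^3 + (-4/2)*6^2 + -3*6
     = (4/3)*216 + (-4/2)*36 + -3*6
     = 288 + -72 + -18
     = 198
F(2) = -3.333333
Integral = F(6) - F(2) = 198 - -3.333333 = 201.333333


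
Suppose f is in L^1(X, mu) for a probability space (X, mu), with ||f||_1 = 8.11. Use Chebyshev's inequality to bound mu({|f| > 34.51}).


Chebyshev/Markov inequality: mu(|f| > eps) <= (||f||_p / eps)^p
Step 1: ||f||_1 / eps = 8.11 / 34.51 = 0.235004
Step 2: Raise to power p = 1:
  (0.235004)^1 = 0.235004
Step 3: Therefore mu(|f| > 34.51) <= 0.235004


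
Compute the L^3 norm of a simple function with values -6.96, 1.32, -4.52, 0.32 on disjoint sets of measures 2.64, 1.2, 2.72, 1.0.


Step 1: Compute |f_i|^3 for each value:
  |-6.96|^3 = 337.153536
  |1.32|^3 = 2.299968
  |-4.52|^3 = 92.345408
  |0.32|^3 = 0.032768
Step 2: Multiply by measures and sum:
  337.153536 * 2.64 = 890.085335
  2.299968 * 1.2 = 2.759962
  92.345408 * 2.72 = 251.17951
  0.032768 * 1.0 = 0.032768
Sum = 890.085335 + 2.759962 + 251.17951 + 0.032768 = 1144.057574
Step 3: Take the p-th root:
||f||_3 = (1144.057574)^(1/3) = 10.458819


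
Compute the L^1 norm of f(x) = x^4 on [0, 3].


Step 1: ||f||_1 = (integral_0^3 |x^4|^1 dx)^(1/1)
     = (integral_0^3 x^4 dx)^(1/1)
Step 2: integral_0^3 x^4 dx = [x^5/(5)] from 0 to 3 = 3^5/5
     = 243/5 = 48.6
Step 3: ||f||_1 = (48.6)^(1/1) = 48.6


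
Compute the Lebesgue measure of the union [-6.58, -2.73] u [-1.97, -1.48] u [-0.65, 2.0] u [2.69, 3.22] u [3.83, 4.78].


For pairwise disjoint intervals, m(union) = sum of lengths.
= (-2.73 - -6.58) + (-1.48 - -1.97) + (2.0 - -0.65) + (3.22 - 2.69) + (4.78 - 3.83)
= 3.85 + 0.49 + 2.65 + 0.53 + 0.95
= 8.47


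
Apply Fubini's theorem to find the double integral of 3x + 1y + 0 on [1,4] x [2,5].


By Fubini, integrate in x first, then y.
Step 1: Fix y, integrate over x in [1,4]:
  integral(3x + 1y + 0, x=1..4)
  = 3*(4^2 - 1^2)/2 + (1y + 0)*(4 - 1)
  = 22.5 + (1y + 0)*3
  = 22.5 + 3y + 0
  = 22.5 + 3y
Step 2: Integrate over y in [2,5]:
  integral(22.5 + 3y, y=2..5)
  = 22.5*3 + 3*(5^2 - 2^2)/2
  = 67.5 + 31.5
  = 99


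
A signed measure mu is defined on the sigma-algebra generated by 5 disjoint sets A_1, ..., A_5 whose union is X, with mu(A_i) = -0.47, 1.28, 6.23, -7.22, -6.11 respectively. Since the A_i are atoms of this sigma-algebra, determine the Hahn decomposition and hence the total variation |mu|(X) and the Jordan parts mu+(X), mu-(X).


Step 1: Every measurable set is a union of atoms (the cells / points), so a Hahn decomposition is
  obtained by grouping atoms by sign: P = union of atoms with mu > 0, N = union of the remaining atoms.
  Atoms in P (indices): 2, 3;  atoms in N (indices): 1, 4, 5
  Positive values: 1.28, 6.23
  Negative values: -0.47, -7.22, -6.11
Step 2: mu+(X) = mu(P) = sum of positive atom values = 7.51
Step 3: mu-(X) = -mu(N) = sum of |negative atom values| = 13.8
Step 4: |mu|(X) = mu+(X) + mu-(X) = 7.51 + 13.8 = 21.31


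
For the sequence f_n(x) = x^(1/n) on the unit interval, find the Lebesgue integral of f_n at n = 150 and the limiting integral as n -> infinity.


At n = 150: f_150(x) = x^(1/150).
Step 1: integral(x^(1/150), 0, 1) = [x^(1/150+1) / (1/150+1)] from 0 to 1
     = 1 / (1/150 + 1) = 1 / ((150+1)/150) = 150/(150+1)
     = 150/151 = 0.993377
Step 2: As n -> infinity, f_n(x) = x^(1/n) -> 1 for x in (0,1], and f_n is increasing in n.
By MCT, lim_n integral(f_n) = integral(lim_n f_n) = integral(1, 0, 1) = 1.
Step 3: Verify convergence: 150/151 = 0.993377 -> 1


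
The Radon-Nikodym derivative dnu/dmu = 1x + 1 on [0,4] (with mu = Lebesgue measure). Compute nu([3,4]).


nu(A) = integral_A (dnu/dmu) dmu = integral_3^4 (1x + 1) dx
Step 1: Antiderivative F(x) = (1/2)x^2 + 1x
Step 2: F(4) = (1/2)*4^2 + 1*4 = 8 + 4 = 12
Step 3: F(3) = (1/2)*3^2 + 1*3 = 4.5 + 3 = 7.5
Step 4: nu([3,4]) = F(4) - F(3) = 12 - 7.5 = 4.5


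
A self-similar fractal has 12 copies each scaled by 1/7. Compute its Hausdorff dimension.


For a self-similar set with N copies scaled by 1/r:
dim_H = log(N)/log(r) = log(12)/log(7)
= 2.484907/1.94591
= 1.276989


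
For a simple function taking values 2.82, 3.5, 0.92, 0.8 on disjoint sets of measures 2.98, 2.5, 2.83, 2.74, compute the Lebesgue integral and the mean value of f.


Step 1: Integral = sum(value_i * measure_i)
= 2.82*2.98 + 3.5*2.5 + 0.92*2.83 + 0.8*2.74
= 8.4036 + 8.75 + 2.6036 + 2.192
= 21.9492
Step 2: Total measure of domain = 2.98 + 2.5 + 2.83 + 2.74 = 11.05
Step 3: Average value = 21.9492 / 11.05 = 1.986353


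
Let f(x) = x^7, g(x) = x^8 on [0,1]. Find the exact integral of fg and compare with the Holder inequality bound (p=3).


Step 1: Exact integral of f*g = integral(x^15, 0, 1) = 1/16
     = 0.0625
Step 2: Holder bound with p=3, q=1.5:
  ||f||_p = (integral x^21 dx)^(1/3) = (1/22)^(1/3) = 0.356883
  ||g||_q = (integral x^12 dx)^(1/1.5) = (1/13)^(1/1.5) = 0.180872
Step 3: Holder bound = ||f||_p * ||g||_q = 0.356883 * 0.180872 = 0.06455
Verification: 0.0625 <= 0.06455 (Holder holds)


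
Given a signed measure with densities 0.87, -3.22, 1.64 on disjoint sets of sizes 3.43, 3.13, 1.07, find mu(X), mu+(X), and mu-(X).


Step 1: Compute signed measure on each set:
  Set 1: 0.87 * 3.43 = 2.9841
  Set 2: -3.22 * 3.13 = -10.0786
  Set 3: 1.64 * 1.07 = 1.7548
Step 2: Total signed measure = (2.9841) + (-10.0786) + (1.7548)
     = -5.3397
Step 3: Positive part mu+(X) = sum of positive contributions = 4.7389
Step 4: Negative part mu-(X) = |sum of negative contributions| = 10.0786


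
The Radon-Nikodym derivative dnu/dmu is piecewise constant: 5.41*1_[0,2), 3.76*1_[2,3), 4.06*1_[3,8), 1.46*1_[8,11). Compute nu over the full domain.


Integrate each piece of the Radon-Nikodym derivative:
Step 1: integral_0^2 5.41 dx = 5.41*(2-0) = 5.41*2 = 10.82
Step 2: integral_2^3 3.76 dx = 3.76*(3-2) = 3.76*1 = 3.76
Step 3: integral_3^8 4.06 dx = 4.06*(8-3) = 4.06*5 = 20.3
Step 4: integral_8^11 1.46 dx = 1.46*(11-8) = 1.46*3 = 4.38
Total: 10.82 + 3.76 + 20.3 + 4.38 = 39.26


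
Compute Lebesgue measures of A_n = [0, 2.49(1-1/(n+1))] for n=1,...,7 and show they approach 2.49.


By continuity of measure from below: if A_n increases to A, then m(A_n) -> m(A).
Here A = [0, 2.49], so m(A) = 2.49
Step 1: a_1 = 2.49*(1 - 1/2) = 1.245, m(A_1) = 1.245
Step 2: a_2 = 2.49*(1 - 1/3) = 1.66, m(A_2) = 1.66
Step 3: a_3 = 2.49*(1 - 1/4) = 1.8675, m(A_3) = 1.8675
Step 4: a_4 = 2.49*(1 - 1/5) = 1.992, m(A_4) = 1.992
Step 5: a_5 = 2.49*(1 - 1/6) = 2.075, m(A_5) = 2.075
Step 6: a_6 = 2.49*(1 - 1/7) = 2.1343, m(A_6) = 2.1343
Step 7: a_7 = 2.49*(1 - 1/8) = 2.1787, m(A_7) = 2.1787
Limit: m(A_n) -> m([0,2.49]) = 2.49


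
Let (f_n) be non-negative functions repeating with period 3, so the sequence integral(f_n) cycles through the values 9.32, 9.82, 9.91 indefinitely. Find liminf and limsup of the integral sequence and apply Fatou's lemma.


The sequence (integral(f_n)) is periodic with period 3, repeating the values 9.32, 9.82, 9.91 indefinitely.
Step 1: For a periodic sequence, every tail (a_m, a_(m+1), ...) contains all 3 period values infinitely often.
Step 2: Hence inf of every tail = min of the period values = min(9.32, 9.82, 9.91) = 9.32.
        liminf_n integral(f_n) = sup over m of (inf of tail from m) = 9.32.
Step 3: Similarly sup of every tail = max of the period values = 9.91.
        limsup_n integral(f_n) = 9.91.
Step 4: Fatou's lemma: integral(liminf_n f_n) <= liminf_n integral(f_n) = 9.32.
        So the integral of the pointwise liminf is at most 9.32.


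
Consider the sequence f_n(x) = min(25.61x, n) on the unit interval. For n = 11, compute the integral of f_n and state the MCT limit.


f(x) = 25.61x on [0,1]; f_n(x) = min(25.61x, n). At n = 11:
Step 1: f(x) reaches 11 at x = 11/25.61 = 0.42952
Step 2: integral(f_11) = integral(25.61x, 0, 0.42952) + integral(11, 0.42952, 1)
       = 25.61*0.42952^2/2 + 11*(1 - 0.42952)
       = 2.362358 + 6.275283
       = 8.637642
Step 3: As n -> infinity, f_n increases to f, so by MCT integral(f_n) -> integral(f) = 25.61/2 = 12.805.
Convergence: integral(f_11) = 8.637642 -> 12.805 as n -> infinity


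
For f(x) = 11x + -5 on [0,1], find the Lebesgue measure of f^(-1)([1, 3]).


f^(-1)([1, 3]) = {x : 1 <= 11x + -5 <= 3}
Solving: (1 - -5)/11 <= x <= (3 - -5)/11
= [0.545455, 0.727273]
Intersecting with [0,1]: [0.545455, 0.727273]
Measure = 0.727273 - 0.545455 = 0.181818


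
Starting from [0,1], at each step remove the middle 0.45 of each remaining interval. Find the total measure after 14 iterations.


Step 1: At each step, fraction remaining = 1 - 0.45 = 0.55
Step 2: After 14 steps, measure = (0.55)^14
Result = 2.317809e-04


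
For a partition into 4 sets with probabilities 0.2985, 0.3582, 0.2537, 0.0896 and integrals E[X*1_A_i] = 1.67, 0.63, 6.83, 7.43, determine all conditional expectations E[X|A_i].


For each cell A_i: E[X|A_i] = E[X*1_A_i] / P(A_i)
Step 1: E[X|A_1] = 1.67 / 0.2985 = 5.59464
Step 2: E[X|A_2] = 0.63 / 0.3582 = 1.758794
Step 3: E[X|A_3] = 6.83 / 0.2537 = 26.921561
Step 4: E[X|A_4] = 7.43 / 0.0896 = 82.924107
Verification: E[X] = sum E[X*1_A_i] = 1.67 + 0.63 + 6.83 + 7.43 = 16.56


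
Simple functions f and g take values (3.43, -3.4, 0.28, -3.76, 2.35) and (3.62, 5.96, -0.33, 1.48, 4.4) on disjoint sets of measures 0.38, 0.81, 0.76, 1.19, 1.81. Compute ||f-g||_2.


Step 1: Compute differences f_i - g_i:
  3.43 - 3.62 = -0.19
  -3.4 - 5.96 = -9.36
  0.28 - -0.33 = 0.61
  -3.76 - 1.48 = -5.24
  2.35 - 4.4 = -2.05
Step 2: Compute |diff|^2 * measure for each set:
  |-0.19|^2 * 0.38 = 0.0361 * 0.38 = 0.013718
  |-9.36|^2 * 0.81 = 87.6096 * 0.81 = 70.963776
  |0.61|^2 * 0.76 = 0.3721 * 0.76 = 0.282796
  |-5.24|^2 * 1.19 = 27.4576 * 1.19 = 32.674544
  |-2.05|^2 * 1.81 = 4.2025 * 1.81 = 7.606525
Step 3: Sum = 111.541359
Step 4: ||f-g||_2 = (111.541359)^(1/2) = 10.561314


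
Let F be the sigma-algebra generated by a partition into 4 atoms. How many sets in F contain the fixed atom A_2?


Each element of F is a union of some subset S of the 4 atoms.
The element contains A_2 iff A_2 is in S.
So we count subsets S of {A_1,...,A_4} with A_2 in S: choose freely among the other 3 atoms.
Count = 2^(4-1) = 2^3 = 8.


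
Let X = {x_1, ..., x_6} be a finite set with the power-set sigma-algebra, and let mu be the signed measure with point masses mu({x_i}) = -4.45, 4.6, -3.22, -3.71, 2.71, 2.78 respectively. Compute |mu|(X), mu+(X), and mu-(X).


Step 1: Every measurable set is a union of atoms (the cells / points), so a Hahn decomposition is
  obtained by grouping atoms by sign: P = union of atoms with mu > 0, N = union of the remaining atoms.
  Atoms in P (indices): 2, 5, 6;  atoms in N (indices): 1, 3, 4
  Positive values: 4.6, 2.71, 2.78
  Negative values: -4.45, -3.22, -3.71
Step 2: mu+(X) = mu(P) = sum of positive atom values = 10.09
Step 3: mu-(X) = -mu(N) = sum of |negative atom values| = 11.38
Step 4: |mu|(X) = mu+(X) + mu-(X) = 10.09 + 11.38 = 21.47


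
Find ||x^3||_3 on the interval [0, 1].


Step 1: ||f||_3 = (integral_0^1 |x^3|^3 dx)^(1/3)
     = (integral_0^1 x^9 dx)^(1/3)
Step 2: integral_0^1 x^9 dx = [x^10/(10)] from 0 to 1 = 1^10/10
     = 1/10 = 0.1
Step 3: ||f||_3 = (0.1)^(1/3) = 0.464159


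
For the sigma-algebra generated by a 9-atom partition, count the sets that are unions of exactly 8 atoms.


Each element of F is a union of some subset of the 9 atoms.
Elements that are unions of exactly 8 atoms correspond to 8-element subsets of the 9 atoms.
Count = C(9, 8) = 9! / (8! * 1!) = 9.


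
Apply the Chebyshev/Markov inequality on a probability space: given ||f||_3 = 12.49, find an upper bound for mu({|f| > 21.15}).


Chebyshev/Markov inequality: mu(|f| > eps) <= (||f||_p / eps)^p
Step 1: ||f||_3 / eps = 12.49 / 21.15 = 0.590544
Step 2: Raise to power p = 3:
  (0.590544)^3 = 0.205947
Step 3: Therefore mu(|f| > 21.15) <= 0.205947


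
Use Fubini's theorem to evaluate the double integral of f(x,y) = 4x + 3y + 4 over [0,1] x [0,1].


By Fubini, integrate in x first, then y.
Step 1: Fix y, integrate over x in [0,1]:
  integral(4x + 3y + 4, x=0..1)
  = 4*(1^2 - 0^2)/2 + (3y + 4)*(1 - 0)
  = 2 + (3y + 4)*1
  = 2 + 3y + 4
  = 6 + 3y
Step 2: Integrate over y in [0,1]:
  integral(6 + 3y, y=0..1)
  = 6*1 + 3*(1^2 - 0^2)/2
  = 6 + 1.5
  = 7.5


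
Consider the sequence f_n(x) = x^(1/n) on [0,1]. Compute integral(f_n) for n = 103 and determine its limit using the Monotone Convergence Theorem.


At n = 103: f_103(x) = x^(1/103).
Step 1: integral(x^(1/103), 0, 1) = [x^(1/103+1) / (1/103+1)] from 0 to 1
     = 1 / (1/103 + 1) = 1 / ((103+1)/103) = 103/(103+1)
     = 103/104 = 0.990385
Step 2: As n -> infinity, f_n(x) = x^(1/n) -> 1 for x in (0,1], and f_n is increasing in n.
By MCT, lim_n integral(f_n) = integral(lim_n f_n) = integral(1, 0, 1) = 1.
Step 3: Verify convergence: 103/104 = 0.990385 -> 1


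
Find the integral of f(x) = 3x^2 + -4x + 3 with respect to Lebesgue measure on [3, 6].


The Lebesgue integral of a Riemann-integrable function agrees with the Riemann integral.
Antiderivative F(x) = (3/3)x^3 + (-4/2)x^2 + 3x
F(6) = (3/3)*6^3 + (-4/2)*6^2 + 3*6
     = (3/3)*216 + (-4/2)*36 + 3*6
     = 216 + -72 + 18
     = 162
F(3) = 18
Integral = F(6) - F(3) = 162 - 18 = 144


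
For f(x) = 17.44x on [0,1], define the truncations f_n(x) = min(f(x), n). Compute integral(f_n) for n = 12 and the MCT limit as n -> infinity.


f(x) = 17.44x on [0,1]; f_n(x) = min(17.44x, n). At n = 12:
Step 1: f(x) reaches 12 at x = 12/17.44 = 0.688073
Step 2: integral(f_12) = integral(17.44x, 0, 0.688073) + integral(12, 0.688073, 1)
       = 17.44*0.688073^2/2 + 12*(1 - 0.688073)
       = 4.12844 + 3.743119
       = 7.87156
Step 3: As n -> infinity, f_n increases to f, so by MCT integral(f_n) -> integral(f) = 17.44/2 = 8.72.
Convergence: integral(f_12) = 7.87156 -> 8.72 as n -> infinity


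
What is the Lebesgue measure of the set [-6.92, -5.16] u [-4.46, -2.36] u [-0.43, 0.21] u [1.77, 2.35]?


For pairwise disjoint intervals, m(union) = sum of lengths.
= (-5.16 - -6.92) + (-2.36 - -4.46) + (0.21 - -0.43) + (2.35 - 1.77)
= 1.76 + 2.1 + 0.64 + 0.58
= 5.08


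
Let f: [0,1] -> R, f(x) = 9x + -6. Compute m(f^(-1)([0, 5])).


f^(-1)([0, 5]) = {x : 0 <= 9x + -6 <= 5}
Solving: (0 - -6)/9 <= x <= (5 - -6)/9
= [0.666667, 1.222222]
Intersecting with [0,1]: [0.666667, 1]
Measure = 1 - 0.666667 = 0.333333


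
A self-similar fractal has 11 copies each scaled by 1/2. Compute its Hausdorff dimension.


For a self-similar set with N copies scaled by 1/r:
dim_H = log(N)/log(r) = log(11)/log(2)
= 2.397895/0.693147
= 3.459432


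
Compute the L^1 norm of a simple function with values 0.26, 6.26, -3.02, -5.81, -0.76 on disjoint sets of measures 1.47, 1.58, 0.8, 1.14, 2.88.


Step 1: Compute |f_i|^1 for each value:
  |0.26|^1 = 0.26
  |6.26|^1 = 6.26
  |-3.02|^1 = 3.02
  |-5.81|^1 = 5.81
  |-0.76|^1 = 0.76
Step 2: Multiply by measures and sum:
  0.26 * 1.47 = 0.3822
  6.26 * 1.58 = 9.8908
  3.02 * 0.8 = 2.416
  5.81 * 1.14 = 6.6234
  0.76 * 2.88 = 2.1888
Sum = 0.3822 + 9.8908 + 2.416 + 6.6234 + 2.1888 = 21.5012
Step 3: Take the p-th root:
||f||_1 = (21.5012)^(1/1) = 21.5012


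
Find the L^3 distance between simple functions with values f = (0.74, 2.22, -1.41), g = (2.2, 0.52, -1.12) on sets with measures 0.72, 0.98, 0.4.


Step 1: Compute differences f_i - g_i:
  0.74 - 2.2 = -1.46
  2.22 - 0.52 = 1.7
  -1.41 - -1.12 = -0.29
Step 2: Compute |diff|^3 * measure for each set:
  |-1.46|^3 * 0.72 = 3.112136 * 0.72 = 2.240738
  |1.7|^3 * 0.98 = 4.913 * 0.98 = 4.81474
  |-0.29|^3 * 0.4 = 0.024389 * 0.4 = 0.009756
Step 3: Sum = 7.065234
Step 4: ||f-g||_3 = (7.065234)^(1/3) = 1.918855


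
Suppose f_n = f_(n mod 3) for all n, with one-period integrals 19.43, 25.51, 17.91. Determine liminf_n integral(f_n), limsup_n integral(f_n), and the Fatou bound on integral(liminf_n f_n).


The sequence (integral(f_n)) is periodic with period 3, repeating the values 19.43, 25.51, 17.91 indefinitely.
Step 1: For a periodic sequence, every tail (a_m, a_(m+1), ...) contains all 3 period values infinitely often.
Step 2: Hence inf of every tail = min of the period values = min(19.43, 25.51, 17.91) = 17.91.
        liminf_n integral(f_n) = sup over m of (inf of tail from m) = 17.91.
Step 3: Similarly sup of every tail = max of the period values = 25.51.
        limsup_n integral(f_n) = 25.51.
Step 4: Fatou's lemma: integral(liminf_n f_n) <= liminf_n integral(f_n) = 17.91.
        So the integral of the pointwise liminf is at most 17.91.


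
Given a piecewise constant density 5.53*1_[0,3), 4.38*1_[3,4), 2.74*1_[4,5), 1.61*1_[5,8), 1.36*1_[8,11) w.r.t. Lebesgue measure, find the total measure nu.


Integrate each piece of the Radon-Nikodym derivative:
Step 1: integral_0^3 5.53 dx = 5.53*(3-0) = 5.53*3 = 16.59
Step 2: integral_3^4 4.38 dx = 4.38*(4-3) = 4.38*1 = 4.38
Step 3: integral_4^5 2.74 dx = 2.74*(5-4) = 2.74*1 = 2.74
Step 4: integral_5^8 1.61 dx = 1.61*(8-5) = 1.61*3 = 4.83
Step 5: integral_8^11 1.36 dx = 1.36*(11-8) = 1.36*3 = 4.08
Total: 16.59 + 4.38 + 2.74 + 4.83 + 4.08 = 32.62


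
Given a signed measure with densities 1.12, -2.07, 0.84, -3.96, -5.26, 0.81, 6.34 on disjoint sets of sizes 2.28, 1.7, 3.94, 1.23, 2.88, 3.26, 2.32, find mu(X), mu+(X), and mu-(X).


Step 1: Compute signed measure on each set:
  Set 1: 1.12 * 2.28 = 2.5536
  Set 2: -2.07 * 1.7 = -3.519
  Set 3: 0.84 * 3.94 = 3.3096
  Set 4: -3.96 * 1.23 = -4.8708
  Set 5: -5.26 * 2.88 = -15.1488
  Set 6: 0.81 * 3.26 = 2.6406
  Set 7: 6.34 * 2.32 = 14.7088
Step 2: Total signed measure = (2.5536) + (-3.519) + (3.3096) + (-4.8708) + (-15.1488) + (2.6406) + (14.7088)
     = -0.326
Step 3: Positive part mu+(X) = sum of positive contributions = 23.2126
Step 4: Negative part mu-(X) = |sum of negative contributions| = 23.5386


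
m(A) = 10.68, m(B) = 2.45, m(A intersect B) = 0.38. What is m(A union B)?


By inclusion-exclusion: m(A u B) = m(A) + m(B) - m(A n B)
= 10.68 + 2.45 - 0.38
= 12.75


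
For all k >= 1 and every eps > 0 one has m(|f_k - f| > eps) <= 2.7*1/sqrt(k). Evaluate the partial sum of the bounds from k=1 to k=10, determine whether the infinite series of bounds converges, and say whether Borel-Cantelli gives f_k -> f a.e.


Step 1: List the terms 2.7*1/sqrt(k) for k = 1 to 10:
  k=1: 2.7
  k=2: 1.909188
  k=3: 1.558846
  k=4: 1.35
  k=5: 1.207477
  k=6: 1.10227
  k=7: 1.020504
  k=8: 0.954594
  k=9: 0.9
  k=10: 0.853815
Step 2: Partial sum = 2.7 + 1.909188 + 1.558846 + 1.35 + 1.207477 + 1.10227 + 1.020504 + 0.954594 + 0.9 + 0.853815
     = 13.556694
Step 3: The full series sum_(k>=1) 2.7*1/sqrt(k) diverges (p-series with p = 1/2 <= 1; a nonzero constant multiple of a divergent series diverges).
Step 4: The (first) Borel-Cantelli lemma requires a summable sequence of measures, so it does not apply here;
        from this bound alone no conclusion about a.e. convergence can be drawn (convergence in measure still
        gives an a.e.-convergent subsequence, but not a.e. convergence of the whole sequence).
Conclusion: series diverges; Borel-Cantelli is inconclusive about a.e. convergence of f_k.


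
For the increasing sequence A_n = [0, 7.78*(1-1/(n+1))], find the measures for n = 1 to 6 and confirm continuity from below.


By continuity of measure from below: if A_n increases to A, then m(A_n) -> m(A).
Here A = [0, 7.78], so m(A) = 7.78
Step 1: a_1 = 7.78*(1 - 1/2) = 3.89, m(A_1) = 3.89
Step 2: a_2 = 7.78*(1 - 1/3) = 5.1867, m(A_2) = 5.1867
Step 3: a_3 = 7.78*(1 - 1/4) = 5.835, m(A_3) = 5.835
Step 4: a_4 = 7.78*(1 - 1/5) = 6.224, m(A_4) = 6.224
Step 5: a_5 = 7.78*(1 - 1/6) = 6.4833, m(A_5) = 6.4833
Step 6: a_6 = 7.78*(1 - 1/7) = 6.6686, m(A_6) = 6.6686
Limit: m(A_n) -> m([0,7.78]) = 7.78


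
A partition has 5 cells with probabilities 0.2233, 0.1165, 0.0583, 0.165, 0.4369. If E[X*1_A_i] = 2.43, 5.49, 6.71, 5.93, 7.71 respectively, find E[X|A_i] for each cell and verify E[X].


For each cell A_i: E[X|A_i] = E[X*1_A_i] / P(A_i)
Step 1: E[X|A_1] = 2.43 / 0.2233 = 10.882221
Step 2: E[X|A_2] = 5.49 / 0.1165 = 47.124464
Step 3: E[X|A_3] = 6.71 / 0.0583 = 115.09434
Step 4: E[X|A_4] = 5.93 / 0.165 = 35.939394
Step 5: E[X|A_5] = 7.71 / 0.4369 = 17.647059
Verification: E[X] = sum E[X*1_A_i] = 2.43 + 5.49 + 6.71 + 5.93 + 7.71 = 28.27


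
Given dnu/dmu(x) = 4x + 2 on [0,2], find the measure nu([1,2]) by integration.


nu(A) = integral_A (dnu/dmu) dmu = integral_1^2 (4x + 2) dx
Step 1: Antiderivative F(x) = (4/2)x^2 + 2x
Step 2: F(2) = (4/2)*2^2 + 2*2 = 8 + 4 = 12
Step 3: F(1) = (4/2)*1^2 + 2*1 = 2 + 2 = 4
Step 4: nu([1,2]) = F(2) - F(1) = 12 - 4 = 8


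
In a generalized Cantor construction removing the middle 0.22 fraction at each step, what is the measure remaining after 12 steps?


Step 1: At each step, fraction remaining = 1 - 0.22 = 0.78
Step 2: After 12 steps, measure = (0.78)^12
Result = 0.050715


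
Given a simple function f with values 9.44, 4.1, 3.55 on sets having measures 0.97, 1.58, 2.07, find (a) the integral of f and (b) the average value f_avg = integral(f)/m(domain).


Step 1: Integral = sum(value_i * measure_i)
= 9.44*0.97 + 4.1*1.58 + 3.55*2.07
= 9.1568 + 6.478 + 7.3485
= 22.9833
Step 2: Total measure of domain = 0.97 + 1.58 + 2.07 = 4.62
Step 3: Average value = 22.9833 / 4.62 = 4.97474


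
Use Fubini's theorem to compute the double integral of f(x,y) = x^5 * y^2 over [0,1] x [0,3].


By Fubini's theorem, the double integral factors as a product of single integrals:
Step 1: integral_0^1 x^5 dx = [x^6/6] from 0 to 1
     = 1^6/6 = 0.166667
Step 2: integral_0^3 y^2 dy = [y^3/3] from 0 to 3
     = 3^3/3 = 9
Step 3: Double integral = 0.166667 * 9 = 1.5


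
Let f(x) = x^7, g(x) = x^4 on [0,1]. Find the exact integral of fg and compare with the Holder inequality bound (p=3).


Step 1: Exact integral of f*g = integral(x^11, 0, 1) = 1/12
     = 0.083333
Step 2: Holder bound with p=3, q=1.5:
  ||f||_p = (integral x^21 dx)^(1/3) = (1/22)^(1/3) = 0.356883
  ||g||_q = (integral x^6 dx)^(1/1.5) = (1/7)^(1/1.5) = 0.273276
Step 3: Holder bound = ||f||_p * ||g||_q = 0.356883 * 0.273276 = 0.097527
Verification: 0.083333 <= 0.097527 (Holder holds)


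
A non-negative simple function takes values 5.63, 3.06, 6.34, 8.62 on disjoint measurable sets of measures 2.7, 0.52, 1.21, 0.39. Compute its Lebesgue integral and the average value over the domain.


Step 1: Integral = sum(value_i * measure_i)
= 5.63*2.7 + 3.06*0.52 + 6.34*1.21 + 8.62*0.39
= 15.201 + 1.5912 + 7.6714 + 3.3618
= 27.8254
Step 2: Total measure of domain = 2.7 + 0.52 + 1.21 + 0.39 = 4.82
Step 3: Average value = 27.8254 / 4.82 = 5.772905


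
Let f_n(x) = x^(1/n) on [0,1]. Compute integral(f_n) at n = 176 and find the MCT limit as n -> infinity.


At n = 176: f_176(x) = x^(1/176).
Step 1: integral(x^(1/176), 0, 1) = [x^(1/176+1) / (1/176+1)] from 0 to 1
     = 1 / (1/176 + 1) = 1 / ((176+1)/176) = 176/(176+1)
     = 176/177 = 0.99435
Step 2: As n -> infinity, f_n(x) = x^(1/n) -> 1 for x in (0,1], and f_n is increasing in n.
By MCT, lim_n integral(f_n) = integral(lim_n f_n) = integral(1, 0, 1) = 1.
Step 3: Verify convergence: 176/177 = 0.99435 -> 1


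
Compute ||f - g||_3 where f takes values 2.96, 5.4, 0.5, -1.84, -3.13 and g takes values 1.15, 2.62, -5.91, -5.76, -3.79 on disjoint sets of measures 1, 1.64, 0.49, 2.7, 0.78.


Step 1: Compute differences f_i - g_i:
  2.96 - 1.15 = 1.81
  5.4 - 2.62 = 2.78
  0.5 - -5.91 = 6.41
  -1.84 - -5.76 = 3.92
  -3.13 - -3.79 = 0.66
Step 2: Compute |diff|^3 * measure for each set:
  |1.81|^3 * 1 = 5.929741 * 1 = 5.929741
  |2.78|^3 * 1.64 = 21.484952 * 1.64 = 35.235321
  |6.41|^3 * 0.49 = 263.374721 * 0.49 = 129.053613
  |3.92|^3 * 2.7 = 60.236288 * 2.7 = 162.637978
  |0.66|^3 * 0.78 = 0.287496 * 0.78 = 0.224247
Step 3: Sum = 333.0809
Step 4: ||f-g||_3 = (333.0809)^(1/3) = 6.931862


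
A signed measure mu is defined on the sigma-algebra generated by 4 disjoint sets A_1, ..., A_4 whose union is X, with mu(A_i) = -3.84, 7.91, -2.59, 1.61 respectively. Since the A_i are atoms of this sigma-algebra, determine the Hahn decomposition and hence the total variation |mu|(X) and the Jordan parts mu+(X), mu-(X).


Step 1: Every measurable set is a union of atoms (the cells / points), so a Hahn decomposition is
  obtained by grouping atoms by sign: P = union of atoms with mu > 0, N = union of the remaining atoms.
  Atoms in P (indices): 2, 4;  atoms in N (indices): 1, 3
  Positive values: 7.91, 1.61
  Negative values: -3.84, -2.59
Step 2: mu+(X) = mu(P) = sum of positive atom values = 9.52
Step 3: mu-(X) = -mu(N) = sum of |negative atom values| = 6.43
Step 4: |mu|(X) = mu+(X) + mu-(X) = 9.52 + 6.43 = 15.95


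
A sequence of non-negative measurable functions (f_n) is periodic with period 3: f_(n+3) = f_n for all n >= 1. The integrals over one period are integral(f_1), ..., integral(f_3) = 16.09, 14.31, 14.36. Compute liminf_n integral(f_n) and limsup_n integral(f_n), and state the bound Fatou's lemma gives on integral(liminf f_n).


The sequence (integral(f_n)) is periodic with period 3, repeating the values 16.09, 14.31, 14.36 indefinitely.
Step 1: For a periodic sequence, every tail (a_m, a_(m+1), ...) contains all 3 period values infinitely often.
Step 2: Hence inf of every tail = min of the period values = min(16.09, 14.31, 14.36) = 14.31.
        liminf_n integral(f_n) = sup over m of (inf of tail from m) = 14.31.
Step 3: Similarly sup of every tail = max of the period values = 16.09.
        limsup_n integral(f_n) = 16.09.
Step 4: Fatou's lemma: integral(liminf_n f_n) <= liminf_n integral(f_n) = 14.31.
        So the integral of the pointwise liminf is at most 14.31.


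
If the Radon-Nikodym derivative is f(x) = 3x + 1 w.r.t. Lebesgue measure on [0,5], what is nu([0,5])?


nu(A) = integral_A (dnu/dmu) dmu = integral_0^5 (3x + 1) dx
Step 1: Antiderivative F(x) = (3/2)x^2 + 1x
Step 2: F(5) = (3/2)*5^2 + 1*5 = 37.5 + 5 = 42.5
Step 3: F(0) = (3/2)*0^2 + 1*0 = 0.0 + 0 = 0.0
Step 4: nu([0,5]) = F(5) - F(0) = 42.5 - 0.0 = 42.5


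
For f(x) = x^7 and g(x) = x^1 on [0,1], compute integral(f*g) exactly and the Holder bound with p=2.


Step 1: Exact integral of f*g = integral(x^8, 0, 1) = 1/9
     = 0.111111
Step 2: Holder bound with p=2, q=2:
  ||f||_p = (integral x^14 dx)^(1/2) = (1/15)^(1/2) = 0.258199
  ||g||_q = (integral x^2 dx)^(1/2) = (1/3)^(1/2) = 0.57735
Step 3: Holder bound = ||f||_p * ||g||_q = 0.258199 * 0.57735 = 0.149071
Verification: 0.111111 <= 0.149071 (Holder holds)


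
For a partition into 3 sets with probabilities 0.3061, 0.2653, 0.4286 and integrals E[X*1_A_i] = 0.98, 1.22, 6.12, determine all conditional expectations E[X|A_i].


For each cell A_i: E[X|A_i] = E[X*1_A_i] / P(A_i)
Step 1: E[X|A_1] = 0.98 / 0.3061 = 3.201568
Step 2: E[X|A_2] = 1.22 / 0.2653 = 4.598568
Step 3: E[X|A_3] = 6.12 / 0.4286 = 14.279048
Verification: E[X] = sum E[X*1_A_i] = 0.98 + 1.22 + 6.12 = 8.32


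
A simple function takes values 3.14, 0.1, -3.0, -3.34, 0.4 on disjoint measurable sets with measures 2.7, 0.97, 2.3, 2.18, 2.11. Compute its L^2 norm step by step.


Step 1: Compute |f_i|^2 for each value:
  |3.14|^2 = 9.8596
  |0.1|^2 = 0.01
  |-3.0|^2 = 9
  |-3.34|^2 = 11.1556
  |0.4|^2 = 0.16
Step 2: Multiply by measures and sum:
  9.8596 * 2.7 = 26.62092
  0.01 * 0.97 = 0.0097
  9 * 2.3 = 20.7
  11.1556 * 2.18 = 24.319208
  0.16 * 2.11 = 0.3376
Sum = 26.62092 + 0.0097 + 20.7 + 24.319208 + 0.3376 = 71.987428
Step 3: Take the p-th root:
||f||_2 = (71.987428)^(1/2) = 8.484541


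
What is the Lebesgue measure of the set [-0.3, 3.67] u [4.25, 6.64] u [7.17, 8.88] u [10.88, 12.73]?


For pairwise disjoint intervals, m(union) = sum of lengths.
= (3.67 - -0.3) + (6.64 - 4.25) + (8.88 - 7.17) + (12.73 - 10.88)
= 3.97 + 2.39 + 1.71 + 1.85
= 9.92


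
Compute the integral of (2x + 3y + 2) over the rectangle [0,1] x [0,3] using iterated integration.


By Fubini, integrate in x first, then y.
Step 1: Fix y, integrate over x in [0,1]:
  integral(2x + 3y + 2, x=0..1)
  = 2*(1^2 - 0^2)/2 + (3y + 2)*(1 - 0)
  = 1 + (3y + 2)*1
  = 1 + 3y + 2
  = 3 + 3y
Step 2: Integrate over y in [0,3]:
  integral(3 + 3y, y=0..3)
  = 3*3 + 3*(3^2 - 0^2)/2
  = 9 + 13.5
  = 22.5


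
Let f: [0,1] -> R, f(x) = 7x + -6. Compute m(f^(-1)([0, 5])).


f^(-1)([0, 5]) = {x : 0 <= 7x + -6 <= 5}
Solving: (0 - -6)/7 <= x <= (5 - -6)/7
= [0.857143, 1.571429]
Intersecting with [0,1]: [0.857143, 1]
Measure = 1 - 0.857143 = 0.142857


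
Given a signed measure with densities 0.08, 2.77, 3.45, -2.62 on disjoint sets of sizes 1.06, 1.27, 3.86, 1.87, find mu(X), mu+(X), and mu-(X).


Step 1: Compute signed measure on each set:
  Set 1: 0.08 * 1.06 = 0.0848
  Set 2: 2.77 * 1.27 = 3.5179
  Set 3: 3.45 * 3.86 = 13.317
  Set 4: -2.62 * 1.87 = -4.8994
Step 2: Total signed measure = (0.0848) + (3.5179) + (13.317) + (-4.8994)
     = 12.0203
Step 3: Positive part mu+(X) = sum of positive contributions = 16.9197
Step 4: Negative part mu-(X) = |sum of negative contributions| = 4.8994


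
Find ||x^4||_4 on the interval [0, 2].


Step 1: ||f||_4 = (integral_0^2 |x^4|^4 dx)^(1/4)
     = (integral_0^2 x^16 dx)^(1/4)
Step 2: integral_0^2 x^16 dx = [x^17/(17)] from 0 to 2 = 2^17/17
     = 131072/17 = 7710.117647
Step 3: ||f||_4 = (7710.117647)^(1/4) = 9.370554


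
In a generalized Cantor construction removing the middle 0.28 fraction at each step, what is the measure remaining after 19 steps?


Step 1: At each step, fraction remaining = 1 - 0.28 = 0.72
Step 2: After 19 steps, measure = (0.72)^19
Result = 0.001947


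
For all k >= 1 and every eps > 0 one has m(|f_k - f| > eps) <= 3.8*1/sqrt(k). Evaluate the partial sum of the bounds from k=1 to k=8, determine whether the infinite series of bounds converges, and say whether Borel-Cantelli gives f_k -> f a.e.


Step 1: List the terms 3.8*1/sqrt(k) for k = 1 to 8:
  k=1: 3.8
  k=2: 2.687006
  k=3: 2.193931
  k=4: 1.9
  k=5: 1.699412
  k=6: 1.551344
  k=7: 1.436265
  k=8: 1.343503
Step 2: Partial sum = 3.8 + 2.687006 + 2.193931 + 1.9 + 1.699412 + 1.551344 + 1.436265 + 1.343503
     = 16.61146
Step 3: The full series sum_(k>=1) 3.8*1/sqrt(k) diverges (p-series with p = 1/2 <= 1; a nonzero constant multiple of a divergent series diverges).
Step 4: The (first) Borel-Cantelli lemma requires a summable sequence of measures, so it does not apply here;
        from this bound alone no conclusion about a.e. convergence can be drawn (convergence in measure still
        gives an a.e.-convergent subsequence, but not a.e. convergence of the whole sequence).
Conclusion: series diverges; Borel-Cantelli is inconclusive about a.e. convergence of f_k.


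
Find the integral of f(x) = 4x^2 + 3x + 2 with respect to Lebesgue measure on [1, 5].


The Lebesgue integral of a Riemann-integrable function agrees with the Riemann integral.
Antiderivative F(x) = (4/3)x^3 + (3/2)x^2 + 2x
F(5) = (4/3)*5^3 + (3/2)*5^2 + 2*5
     = (4/3)*125 + (3/2)*25 + 2*5
     = 166.666667 + 37.5 + 10
     = 214.166667
F(1) = 4.833333
Integral = F(5) - F(1) = 214.166667 - 4.833333 = 209.333333


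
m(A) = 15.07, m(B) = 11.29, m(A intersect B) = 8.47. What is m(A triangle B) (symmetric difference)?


m(A Delta B) = m(A) + m(B) - 2*m(A n B)
= 15.07 + 11.29 - 2*8.47
= 15.07 + 11.29 - 16.94
= 9.42


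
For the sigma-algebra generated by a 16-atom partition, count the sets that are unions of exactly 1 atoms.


Each element of F is a union of some subset of the 16 atoms.
Elements that are unions of exactly 1 atoms correspond to 1-element subsets of the 16 atoms.
Count = C(16, 1) = 16! / (1! * 15!) = 16.


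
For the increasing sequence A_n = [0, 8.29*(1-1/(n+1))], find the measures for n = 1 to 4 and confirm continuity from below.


By continuity of measure from below: if A_n increases to A, then m(A_n) -> m(A).
Here A = [0, 8.29], so m(A) = 8.29
Step 1: a_1 = 8.29*(1 - 1/2) = 4.145, m(A_1) = 4.145
Step 2: a_2 = 8.29*(1 - 1/3) = 5.5267, m(A_2) = 5.5267
Step 3: a_3 = 8.29*(1 - 1/4) = 6.2175, m(A_3) = 6.2175
Step 4: a_4 = 8.29*(1 - 1/5) = 6.632, m(A_4) = 6.632
Limit: m(A_n) -> m([0,8.29]) = 8.29


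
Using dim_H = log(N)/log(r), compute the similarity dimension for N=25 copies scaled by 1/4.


For a self-similar set with N copies scaled by 1/r:
dim_H = log(N)/log(r) = log(25)/log(4)
= 3.218876/1.386294
= 2.321928


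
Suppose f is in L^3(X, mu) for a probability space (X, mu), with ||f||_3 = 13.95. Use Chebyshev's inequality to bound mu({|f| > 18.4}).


Chebyshev/Markov inequality: mu(|f| > eps) <= (||f||_p / eps)^p
Step 1: ||f||_3 / eps = 13.95 / 18.4 = 0.758152
Step 2: Raise to power p = 3:
  (0.758152)^3 = 0.435782
Step 3: Therefore mu(|f| > 18.4) <= 0.435782


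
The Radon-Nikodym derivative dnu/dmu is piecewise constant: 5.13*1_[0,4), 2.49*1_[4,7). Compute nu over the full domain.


Integrate each piece of the Radon-Nikodym derivative:
Step 1: integral_0^4 5.13 dx = 5.13*(4-0) = 5.13*4 = 20.52
Step 2: integral_4^7 2.49 dx = 2.49*(7-4) = 2.49*3 = 7.47
Total: 20.52 + 7.47 = 27.99


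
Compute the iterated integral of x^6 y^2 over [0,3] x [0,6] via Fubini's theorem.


By Fubini's theorem, the double integral factors as a product of single integrals:
Step 1: integral_0^3 x^6 dx = [x^7/7] from 0 to 3
     = 3^7/7 = 312.428571
Step 2: integral_0^6 y^2 dy = [y^3/3] from 0 to 6
     = 6^3/3 = 72
Step 3: Double integral = 312.428571 * 72 = 22494.857143


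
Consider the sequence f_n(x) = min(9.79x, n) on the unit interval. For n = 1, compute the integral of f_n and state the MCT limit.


f(x) = 9.79x on [0,1]; f_n(x) = min(9.79x, n). At n = 1:
Step 1: f(x) reaches 1 at x = 1/9.79 = 0.102145
Step 2: integral(f_1) = integral(9.79x, 0, 0.102145) + integral(1, 0.102145, 1)
       = 9.79*0.102145^2/2 + 1*(1 - 0.102145)
       = 0.051073 + 0.897855
       = 0.948927
Step 3: As n -> infinity, f_n increases to f, so by MCT integral(f_n) -> integral(f) = 9.79/2 = 4.895.
Convergence: integral(f_1) = 0.948927 -> 4.895 as n -> infinity


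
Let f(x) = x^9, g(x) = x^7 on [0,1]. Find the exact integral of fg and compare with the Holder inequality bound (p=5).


Step 1: Exact integral of f*g = integral(x^16, 0, 1) = 1/17
     = 0.058824
Step 2: Holder bound with p=5, q=1.25:
  ||f||_p = (integral x^45 dx)^(1/5) = (1/46)^(1/5) = 0.464995
  ||g||_q = (integral x^8.75 dx)^(1/1.25) = (1/9.75)^(1/1.25) = 0.161732
Step 3: Holder bound = ||f||_p * ||g||_q = 0.464995 * 0.161732 = 0.075205
Verification: 0.058824 <= 0.075205 (Holder holds)


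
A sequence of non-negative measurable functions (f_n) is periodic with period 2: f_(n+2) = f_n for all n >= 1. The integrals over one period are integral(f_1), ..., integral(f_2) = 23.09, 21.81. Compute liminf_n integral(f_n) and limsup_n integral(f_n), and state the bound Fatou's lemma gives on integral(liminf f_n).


The sequence (integral(f_n)) is periodic with period 2, repeating the values 23.09, 21.81 indefinitely.
Step 1: For a periodic sequence, every tail (a_m, a_(m+1), ...) contains all 2 period values infinitely often.
Step 2: Hence inf of every tail = min of the period values = min(23.09, 21.81) = 21.81.
        liminf_n integral(f_n) = sup over m of (inf of tail from m) = 21.81.
Step 3: Similarly sup of every tail = max of the period values = 23.09.
        limsup_n integral(f_n) = 23.09.
Step 4: Fatou's lemma: integral(liminf_n f_n) <= liminf_n integral(f_n) = 21.81.
        So the integral of the pointwise liminf is at most 21.81.


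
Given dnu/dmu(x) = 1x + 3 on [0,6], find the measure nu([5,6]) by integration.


nu(A) = integral_A (dnu/dmu) dmu = integral_5^6 (1x + 3) dx
Step 1: Antiderivative F(x) = (1/2)x^2 + 3x
Step 2: F(6) = (1/2)*6^2 + 3*6 = 18 + 18 = 36
Step 3: F(5) = (1/2)*5^2 + 3*5 = 12.5 + 15 = 27.5
Step 4: nu([5,6]) = F(6) - F(5) = 36 - 27.5 = 8.5


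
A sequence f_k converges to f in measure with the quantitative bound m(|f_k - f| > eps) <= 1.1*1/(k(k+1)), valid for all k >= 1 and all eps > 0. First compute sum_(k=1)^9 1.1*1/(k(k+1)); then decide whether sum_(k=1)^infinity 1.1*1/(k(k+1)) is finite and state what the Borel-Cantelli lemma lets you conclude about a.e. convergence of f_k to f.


Step 1: List the terms 1.1*1/(k(k+1)) for k = 1 to 9:
  k=1: 0.55
  k=2: 0.183333
  k=3: 0.091667
  k=4: 0.055
  k=5: 0.036667
  k=6: 0.02619
  k=7: 0.019643
  k=8: 0.015278
  k=9: 0.012222
Step 2: Partial sum = 0.55 + 0.183333 + 0.091667 + 0.055 + 0.036667 + 0.02619 + 0.019643 + 0.015278 + 0.012222
     = 0.99
Step 3: The full series sum_(k>=1) 1.1*1/(k(k+1)) converges (telescoping series sum 1/(k(k+1)) = 1; a constant multiple of a convergent series converges).
Step 4: Fix eps > 0. Since sum_k m(|f_k - f| > eps) < infinity, the Borel-Cantelli lemma gives
        m(limsup_k {|f_k - f| > eps}) = 0, i.e. for a.e. x, |f_k(x) - f(x)| <= eps for all large k.
        Applying this with eps = 1/j for j = 1, 2, ... and intersecting the countably many full-measure sets,
        for a.e. x we get limsup_k |f_k(x) - f(x)| <= 1/j for every j, hence f_k -> f almost everywhere.
Conclusion: series converges; Borel-Cantelli yields f_k -> f a.e.


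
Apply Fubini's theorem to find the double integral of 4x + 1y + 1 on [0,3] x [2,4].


By Fubini, integrate in x first, then y.
Step 1: Fix y, integrate over x in [0,3]:
  integral(4x + 1y + 1, x=0..3)
  = 4*(3^2 - 0^2)/2 + (1y + 1)*(3 - 0)
  = 18 + (1y + 1)*3
  = 18 + 3y + 3
  = 21 + 3y
Step 2: Integrate over y in [2,4]:
  integral(21 + 3y, y=2..4)
  = 21*2 + 3*(4^2 - 2^2)/2
  = 42 + 18
  = 60


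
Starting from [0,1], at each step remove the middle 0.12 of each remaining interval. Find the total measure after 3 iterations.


Step 1: At each step, fraction remaining = 1 - 0.12 = 0.88
Step 2: After 3 steps, measure = (0.88)^3
Step 3: Computing the power step by step:
  After step 1: 0.88
  After step 2: 0.7744
  After step 3: 0.681472
Result = 0.681472


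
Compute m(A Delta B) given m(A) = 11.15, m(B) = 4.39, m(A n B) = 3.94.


m(A Delta B) = m(A) + m(B) - 2*m(A n B)
= 11.15 + 4.39 - 2*3.94
= 11.15 + 4.39 - 7.88
= 7.66


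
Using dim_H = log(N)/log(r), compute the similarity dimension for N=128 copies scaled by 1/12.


For a self-similar set with N copies scaled by 1/r:
dim_H = log(N)/log(r) = log(128)/log(12)
= 4.85203/2.484907
= 1.952601


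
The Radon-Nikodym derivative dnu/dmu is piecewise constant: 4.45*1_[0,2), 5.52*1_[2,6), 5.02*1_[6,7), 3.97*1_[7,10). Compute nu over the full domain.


Integrate each piece of the Radon-Nikodym derivative:
Step 1: integral_0^2 4.45 dx = 4.45*(2-0) = 4.45*2 = 8.9
Step 2: integral_2^6 5.52 dx = 5.52*(6-2) = 5.52*4 = 22.08
Step 3: integral_6^7 5.02 dx = 5.02*(7-6) = 5.02*1 = 5.02
Step 4: integral_7^10 3.97 dx = 3.97*(10-7) = 3.97*3 = 11.91
Total: 8.9 + 22.08 + 5.02 + 11.91 = 47.91
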